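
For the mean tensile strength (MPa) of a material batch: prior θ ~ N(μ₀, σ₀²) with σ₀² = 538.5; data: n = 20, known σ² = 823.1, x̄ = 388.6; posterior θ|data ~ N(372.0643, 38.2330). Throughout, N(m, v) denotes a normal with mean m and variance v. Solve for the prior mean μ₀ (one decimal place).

μ₀ = 155.7

With known observation variance, the Normal–Normal posterior has precision τ_n = τ₀ + n/σ² and mean μ_n = (τ₀μ₀ + (n/σ²)x̄)/τ_n.
Here τ₀ = 1/538.5 = 0.001857 and τ_data = 20/823.1 = 0.024298, so τ_n = 0.026155.
Rearranging for μ₀: μ₀ = (μ_n·τ_n − τ_data·x̄)/τ₀ = (372.0643·0.026155 − 0.024298·388.6) / 0.001857 = 0.289139/0.001857 ≈ 155.7.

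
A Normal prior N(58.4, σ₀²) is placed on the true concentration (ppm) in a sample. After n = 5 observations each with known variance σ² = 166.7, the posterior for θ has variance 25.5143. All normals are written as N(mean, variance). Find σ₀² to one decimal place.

σ₀² = 108.7

For the Normal–Normal model with known σ², precisions add: τ_n = τ₀ + n/σ².
So 1/σ₀² = 1/25.5143 − 5/166.7 = 0.039194 − 0.029994 = 0.009200.
Hence σ₀² = 1/0.009200 ≈ 108.7.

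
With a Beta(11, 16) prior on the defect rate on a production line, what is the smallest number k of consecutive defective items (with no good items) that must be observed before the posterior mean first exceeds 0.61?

After k defective items and 0 good items the posterior is Beta(11+k, 16), with mean (11+k)/(11+16+k).
Set (11+k)/(27+k) > 0.61 and solve: k > (0.61·27 − 11)/(1 − 0.61) = 14.026.
The smallest integer exceeding 14.026 is 15, and checking k=15: (26)/(42) = 0.6190 > 0.61.

k = 15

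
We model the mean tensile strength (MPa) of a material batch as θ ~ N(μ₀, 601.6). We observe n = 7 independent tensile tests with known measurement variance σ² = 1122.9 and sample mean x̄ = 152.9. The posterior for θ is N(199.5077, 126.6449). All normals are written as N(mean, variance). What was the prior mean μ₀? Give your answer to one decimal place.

The posterior mean is a precision-weighted average: μ_n = (τ₀μ₀ + τ_data·x̄)/(τ₀+τ_data), with τ₀=1/σ₀² and τ_data=n/σ².
Here τ₀ = 1/601.6 = 0.001662 and τ_data = 7/1122.9 = 0.006234, so τ_n = 0.007896.
Rearranging for μ₀: μ₀ = (μ_n·τ_n − τ_data·x̄)/τ₀ = (199.5077·0.007896 − 0.006234·152.9) / 0.001662 = 0.622134/0.001662 ≈ 374.3.

μ₀ = 374.3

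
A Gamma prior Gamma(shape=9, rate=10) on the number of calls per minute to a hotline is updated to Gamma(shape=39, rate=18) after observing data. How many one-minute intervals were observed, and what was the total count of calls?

n = 8 one-minute intervals with total 30 calls

A Gamma(α, β) prior (rate parametrization) on a Poisson rate with n observations summing to S gives posterior Gamma(α+S, β+n).
Matching: Σxᵢ = 39 − 9 = 30 and n = 18 − 10 = 8.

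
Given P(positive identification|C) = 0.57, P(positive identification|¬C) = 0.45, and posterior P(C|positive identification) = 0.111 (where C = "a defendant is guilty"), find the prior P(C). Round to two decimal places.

Bayes' rule in odds form gives O(C|E) = O(C)·[P(E|C)/P(E|¬C)], hence O(C) = O(C|E)/LR.
Posterior odds = 0.111/(1−0.111) = 0.1249. LR = 0.57/0.45 = 1.2667.
Prior odds = 0.1249/1.2667 = 0.0986, so P(C) = 0.0986/(1+0.0986) ≈ 0.09.

P(C) = 0.09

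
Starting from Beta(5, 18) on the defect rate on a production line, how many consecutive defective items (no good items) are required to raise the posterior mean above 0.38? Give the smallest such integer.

After k defective items and 0 good items the posterior is Beta(5+k, 18), with mean (5+k)/(5+18+k).
Set (5+k)/(23+k) > 0.38 and solve: k > (0.38·23 − 5)/(1 − 0.38) = 6.032.
The smallest integer exceeding 6.032 is 7.

k = 7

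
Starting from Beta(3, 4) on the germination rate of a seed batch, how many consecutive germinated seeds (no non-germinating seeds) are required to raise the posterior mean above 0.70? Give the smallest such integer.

k = 7

After k germinated seeds and 0 non-germinating seeds the posterior is Beta(3+k, 4), with mean (3+k)/(3+4+k).
Set (3+k)/(7+k) > 0.70 and solve: k > (0.70·7 − 3)/(1 − 0.70) = 6.333.
The smallest integer exceeding 6.333 is 7, and checking k=7: (10)/(14) = 0.7143 > 0.70.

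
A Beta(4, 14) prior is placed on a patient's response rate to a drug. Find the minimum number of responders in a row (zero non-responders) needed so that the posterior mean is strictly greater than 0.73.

After k responders and 0 non-responders the posterior is Beta(4+k, 14), with mean (4+k)/(4+14+k).
Set (4+k)/(18+k) > 0.73 and solve: k > (0.73·18 − 4)/(1 − 0.73) = 33.852.
The smallest integer exceeding 33.852 is 34.

k = 34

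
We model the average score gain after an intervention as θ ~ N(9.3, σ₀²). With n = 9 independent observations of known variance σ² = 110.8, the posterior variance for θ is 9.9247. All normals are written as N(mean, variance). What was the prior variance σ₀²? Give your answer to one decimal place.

σ₀² = 51.2

Posterior precision equals prior precision plus data precision: 1/σ_n² = 1/σ₀² + n/σ².
So 1/σ₀² = 1/9.9247 − 9/110.8 = 0.100759 − 0.081227 = 0.019532.
Hence σ₀² = 1/0.019532 ≈ 51.2.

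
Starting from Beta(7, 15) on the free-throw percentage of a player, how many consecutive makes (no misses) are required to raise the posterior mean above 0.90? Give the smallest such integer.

After k makes and 0 misses the posterior is Beta(7+k, 15), with mean (7+k)/(7+15+k).
Set (7+k)/(22+k) > 0.90 and solve: k > (0.90·22 − 7)/(1 − 0.90) = 128.000.
The smallest integer exceeding 128.000 is 129.

k = 129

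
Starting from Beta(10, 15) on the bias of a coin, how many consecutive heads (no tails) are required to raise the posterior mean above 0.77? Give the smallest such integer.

After k heads and 0 tails the posterior is Beta(10+k, 15), with mean (10+k)/(10+15+k).
Set (10+k)/(25+k) > 0.77 and solve: k > (0.77·25 − 10)/(1 − 0.77) = 40.217.
The smallest integer exceeding 40.217 is 41.

k = 41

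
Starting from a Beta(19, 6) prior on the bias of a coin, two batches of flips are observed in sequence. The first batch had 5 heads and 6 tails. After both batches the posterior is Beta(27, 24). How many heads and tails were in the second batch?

Because Beta–binomial updating is additive in the counts, the combined data contributed (α_post−α_prior, β_post−β_prior) successes and failures.
Total across both batches: 27−19=8 heads, 24−6=18 tails.
Subtract the first batch: 8−5=3 heads and 18−6=12 tails.

3 heads and 12 tails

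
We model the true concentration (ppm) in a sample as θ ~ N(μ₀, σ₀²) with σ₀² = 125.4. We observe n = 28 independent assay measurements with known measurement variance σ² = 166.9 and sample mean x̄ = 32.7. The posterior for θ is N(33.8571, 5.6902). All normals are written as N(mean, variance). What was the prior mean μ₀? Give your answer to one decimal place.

μ₀ = 58.2

The posterior mean is a precision-weighted average: μ_n = (τ₀μ₀ + τ_data·x̄)/(τ₀+τ_data), with τ₀=1/σ₀² and τ_data=n/σ².
Here τ₀ = 1/125.4 = 0.007974 and τ_data = 28/166.9 = 0.167765, so τ_n = 0.175739.
Rearranging for μ₀: μ₀ = (μ_n·τ_n − τ_data·x̄)/τ₀ = (33.8571·0.175739 − 0.167765·32.7) / 0.007974 = 0.464097/0.007974 ≈ 58.2.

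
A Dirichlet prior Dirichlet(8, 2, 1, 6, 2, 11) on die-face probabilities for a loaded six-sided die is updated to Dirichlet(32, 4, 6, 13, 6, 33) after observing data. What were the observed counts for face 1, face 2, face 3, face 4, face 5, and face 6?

counts (24, 2, 5, 7, 4, 22)

For a Dirichlet(α) prior with multinomial counts c, the posterior is Dirichlet(α + c) componentwise.
Counts are posterior − prior componentwise: 32−8=24, 4−2=2, 6−1=5, 13−6=7, 6−2=4, 33−11=22.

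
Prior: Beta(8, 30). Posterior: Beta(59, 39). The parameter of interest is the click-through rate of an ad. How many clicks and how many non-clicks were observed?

Under Beta–binomial conjugacy the posterior parameters are (a+s, b+f).
Match parameters: s=59−8=51, f=39−30=9.

51 clicks and 9 non-clicks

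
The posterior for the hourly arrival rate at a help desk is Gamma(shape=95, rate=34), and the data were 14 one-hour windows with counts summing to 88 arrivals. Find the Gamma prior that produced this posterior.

Gamma–Poisson conjugacy: posterior shape = α + Σxᵢ, posterior rate = β + n.
So α = 95 − 88 = 7 and β = 34 − 14 = 20.

Gamma(shape=7, rate=20)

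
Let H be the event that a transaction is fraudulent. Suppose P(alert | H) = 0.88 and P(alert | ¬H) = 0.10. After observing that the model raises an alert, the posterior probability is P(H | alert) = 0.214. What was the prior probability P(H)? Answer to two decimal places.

In odds form, posterior odds = prior odds × likelihood ratio, so prior odds = posterior odds ÷ LR.
Posterior odds = 0.214/(1−0.214) = 0.2723. LR = 0.88/0.10 = 8.8000.
Prior odds = 0.2723/8.8000 = 0.0309, so P(H) = 0.0309/(1+0.0309) ≈ 0.03.

P(H) = 0.03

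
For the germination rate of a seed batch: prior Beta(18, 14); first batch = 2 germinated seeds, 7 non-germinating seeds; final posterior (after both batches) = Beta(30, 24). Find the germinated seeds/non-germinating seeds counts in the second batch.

Sequential conjugate updates are equivalent to a single update on the pooled data, so total successes = posterior α − prior α and total failures = posterior β − prior β.
Total across both batches: 30−18=12 germinated seeds, 24−14=10 non-germinating seeds.
Subtract the first batch: 12−2=10 germinated seeds and 10−7=3 non-germinating seeds.

10 germinated seeds and 3 non-germinating seeds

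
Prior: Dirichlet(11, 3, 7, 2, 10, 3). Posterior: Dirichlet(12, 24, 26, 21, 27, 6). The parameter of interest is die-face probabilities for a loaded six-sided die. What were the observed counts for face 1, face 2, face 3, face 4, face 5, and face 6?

For a Dirichlet(α) prior with multinomial counts c, the posterior is Dirichlet(α + c) componentwise.
Counts are posterior − prior componentwise: 12−11=1, 24−3=21, 26−7=19, 21−2=19, 27−10=17, 6−3=3.

counts (1, 21, 19, 19, 17, 3)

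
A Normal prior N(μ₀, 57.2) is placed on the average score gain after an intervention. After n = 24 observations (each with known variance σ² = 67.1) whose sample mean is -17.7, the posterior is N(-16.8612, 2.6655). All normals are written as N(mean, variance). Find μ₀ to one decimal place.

The posterior mean is a precision-weighted average: μ_n = (τ₀μ₀ + τ_data·x̄)/(τ₀+τ_data), with τ₀=1/σ₀² and τ_data=n/σ².
Here τ₀ = 1/57.2 = 0.017483 and τ_data = 24/67.1 = 0.357675, so τ_n = 0.375158.
Rearranging for μ₀: μ₀ = (μ_n·τ_n − τ_data·x̄)/τ₀ = (-16.8612·0.375158 − 0.357675·-17.7) / 0.017483 = 0.005233/0.017483 ≈ 0.3.

μ₀ = 0.3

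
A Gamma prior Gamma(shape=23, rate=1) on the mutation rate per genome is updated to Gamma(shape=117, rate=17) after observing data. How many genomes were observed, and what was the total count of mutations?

A Gamma(α, β) prior (rate parametrization) on a Poisson rate with n observations summing to S gives posterior Gamma(α+S, β+n).
Matching: Σxᵢ = 117 − 23 = 94 and n = 17 − 1 = 16.

n = 16 genomes with total 94 mutations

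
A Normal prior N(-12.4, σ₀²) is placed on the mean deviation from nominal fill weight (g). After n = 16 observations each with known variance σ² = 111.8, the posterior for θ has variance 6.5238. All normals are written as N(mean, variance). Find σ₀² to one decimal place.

Posterior precision equals prior precision plus data precision: 1/σ_n² = 1/σ₀² + n/σ².
So 1/σ₀² = 1/6.5238 − 16/111.8 = 0.153285 − 0.143113 = 0.010172.
Hence σ₀² = 1/0.010172 ≈ 98.3.

σ₀² = 98.3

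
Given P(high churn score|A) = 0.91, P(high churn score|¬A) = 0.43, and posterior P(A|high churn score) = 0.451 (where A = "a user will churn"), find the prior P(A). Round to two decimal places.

P(A) = 0.28

In odds form, posterior odds = prior odds × likelihood ratio, so prior odds = posterior odds ÷ LR.
Posterior odds = 0.451/(1−0.451) = 0.8215. LR = 0.91/0.43 = 2.1163.
Prior odds = 0.8215/2.1163 = 0.3882, so P(A) = 0.3882/(1+0.3882) ≈ 0.28.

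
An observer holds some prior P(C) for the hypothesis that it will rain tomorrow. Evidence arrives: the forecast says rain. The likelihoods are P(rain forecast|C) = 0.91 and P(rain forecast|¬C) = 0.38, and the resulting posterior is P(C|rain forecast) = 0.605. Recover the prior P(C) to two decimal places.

P(C) = 0.39

Bayes' rule in odds form gives O(C|E) = O(C)·[P(E|C)/P(E|¬C)], hence O(C) = O(C|E)/LR.
Posterior odds = 0.605/(1−0.605) = 1.5316. LR = 0.91/0.38 = 2.3947.
Prior odds = 1.5316/2.3947 = 0.6396, so P(C) = 0.6396/(1+0.6396) ≈ 0.39.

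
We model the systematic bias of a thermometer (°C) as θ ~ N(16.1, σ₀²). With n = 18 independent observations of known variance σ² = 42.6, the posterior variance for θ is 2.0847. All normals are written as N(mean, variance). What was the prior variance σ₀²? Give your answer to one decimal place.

σ₀² = 17.5

For the Normal–Normal model with known σ², precisions add: τ_n = τ₀ + n/σ².
So 1/σ₀² = 1/2.0847 − 18/42.6 = 0.479685 − 0.422535 = 0.057150.
Hence σ₀² = 1/0.057150 ≈ 17.5.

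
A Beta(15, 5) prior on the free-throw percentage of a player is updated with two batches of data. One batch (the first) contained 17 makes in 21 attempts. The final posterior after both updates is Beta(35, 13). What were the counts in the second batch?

3 makes and 4 misses

Because Beta–binomial updating is additive in the counts, the combined data contributed (α_post−α_prior, β_post−β_prior) successes and failures.
Total across both batches: 35−15=20 makes, 13−5=8 misses.
Subtract the first batch: 20−17=3 makes and 8−4=4 misses.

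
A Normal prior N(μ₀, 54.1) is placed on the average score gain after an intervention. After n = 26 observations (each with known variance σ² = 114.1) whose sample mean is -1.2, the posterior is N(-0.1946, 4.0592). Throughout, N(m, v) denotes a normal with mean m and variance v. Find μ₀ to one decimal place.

With known observation variance, the Normal–Normal posterior has precision τ_n = τ₀ + n/σ² and mean μ_n = (τ₀μ₀ + (n/σ²)x̄)/τ_n.
Here τ₀ = 1/54.1 = 0.018484 and τ_data = 26/114.1 = 0.227870, so τ_n = 0.246354.
Rearranging for μ₀: μ₀ = (μ_n·τ_n − τ_data·x̄)/τ₀ = (-0.1946·0.246354 − 0.227870·-1.2) / 0.018484 = 0.225504/0.018484 ≈ 12.2.

μ₀ = 12.2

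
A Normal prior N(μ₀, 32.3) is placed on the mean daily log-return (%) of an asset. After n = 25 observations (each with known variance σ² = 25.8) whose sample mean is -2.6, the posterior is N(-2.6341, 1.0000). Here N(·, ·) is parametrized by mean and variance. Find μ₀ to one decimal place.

The posterior mean is a precision-weighted average: μ_n = (τ₀μ₀ + τ_data·x̄)/(τ₀+τ_data), with τ₀=1/σ₀² and τ_data=n/σ².
Here τ₀ = 1/32.3 = 0.030960 and τ_data = 25/25.8 = 0.968992, so τ_n = 0.999952.
Rearranging for μ₀: μ₀ = (μ_n·τ_n − τ_data·x̄)/τ₀ = (-2.6341·0.999952 − 0.968992·-2.6) / 0.030960 = -0.114594/0.030960 ≈ -3.7.

μ₀ = -3.7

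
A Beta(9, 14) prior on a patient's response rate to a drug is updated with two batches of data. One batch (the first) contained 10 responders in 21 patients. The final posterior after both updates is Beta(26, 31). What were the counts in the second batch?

Sequential conjugate updates are equivalent to a single update on the pooled data, so total successes = posterior α − prior α and total failures = posterior β − prior β.
Total across both batches: 26−9=17 responders, 31−14=17 non-responders.
Subtract the first batch: 17−10=7 responders and 17−11=6 non-responders.

7 responders and 6 non-responders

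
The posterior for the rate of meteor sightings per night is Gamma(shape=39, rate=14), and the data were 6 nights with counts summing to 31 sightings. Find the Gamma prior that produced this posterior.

Gamma–Poisson conjugacy: posterior shape = α + Σxᵢ, posterior rate = β + n.
So α = 39 − 31 = 8 and β = 14 − 6 = 8.

Gamma(shape=8, rate=8)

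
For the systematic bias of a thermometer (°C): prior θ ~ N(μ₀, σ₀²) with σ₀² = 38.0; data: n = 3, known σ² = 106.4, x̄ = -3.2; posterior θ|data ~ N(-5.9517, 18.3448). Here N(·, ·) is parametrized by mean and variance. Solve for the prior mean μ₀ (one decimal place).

The posterior mean is a precision-weighted average: μ_n = (τ₀μ₀ + τ_data·x̄)/(τ₀+τ_data), with τ₀=1/σ₀² and τ_data=n/σ².
Here τ₀ = 1/38.0 = 0.026316 and τ_data = 3/106.4 = 0.028195, so τ_n = 0.054511.
Rearranging for μ₀: μ₀ = (μ_n·τ_n − τ_data·x̄)/τ₀ = (-5.9517·0.054511 − 0.028195·-3.2) / 0.026316 = -0.234209/0.026316 ≈ -8.9.

μ₀ = -8.9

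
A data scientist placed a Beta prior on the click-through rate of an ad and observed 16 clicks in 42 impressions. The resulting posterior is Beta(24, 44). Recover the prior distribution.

Beta(8, 18)

Under Beta–binomial conjugacy the posterior parameters are (a+s, b+f).
Subtract the data counts: 24−16=8, 44−26=18.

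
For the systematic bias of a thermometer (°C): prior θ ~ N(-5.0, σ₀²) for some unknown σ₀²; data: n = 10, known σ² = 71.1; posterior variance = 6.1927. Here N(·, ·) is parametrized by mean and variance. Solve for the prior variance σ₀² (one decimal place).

Posterior precision equals prior precision plus data precision: 1/σ_n² = 1/σ₀² + n/σ².
So 1/σ₀² = 1/6.1927 − 10/71.1 = 0.161480 − 0.140647 = 0.020833.
Hence σ₀² = 1/0.020833 ≈ 48.0.

σ₀² = 48.0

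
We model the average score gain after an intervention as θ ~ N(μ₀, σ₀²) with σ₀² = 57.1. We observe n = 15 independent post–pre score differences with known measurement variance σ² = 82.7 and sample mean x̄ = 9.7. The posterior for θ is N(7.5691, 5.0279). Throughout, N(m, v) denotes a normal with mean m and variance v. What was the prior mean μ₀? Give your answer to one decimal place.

The posterior mean is a precision-weighted average: μ_n = (τ₀μ₀ + τ_data·x̄)/(τ₀+τ_data), with τ₀=1/σ₀² and τ_data=n/σ².
Here τ₀ = 1/57.1 = 0.017513 and τ_data = 15/82.7 = 0.181378, so τ_n = 0.198891.
Rearranging for μ₀: μ₀ = (μ_n·τ_n − τ_data·x̄)/τ₀ = (7.5691·0.198891 − 0.181378·9.7) / 0.017513 = -0.253941/0.017513 ≈ -14.5.

μ₀ = -14.5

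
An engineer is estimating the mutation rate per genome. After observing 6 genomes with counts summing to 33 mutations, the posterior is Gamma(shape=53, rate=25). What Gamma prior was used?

Gamma(shape=20, rate=19)

A Gamma(α, β) prior (rate parametrization) on a Poisson rate with n observations summing to S gives posterior Gamma(α+S, β+n).
So α = 53 − 33 = 20 and β = 25 − 6 = 19.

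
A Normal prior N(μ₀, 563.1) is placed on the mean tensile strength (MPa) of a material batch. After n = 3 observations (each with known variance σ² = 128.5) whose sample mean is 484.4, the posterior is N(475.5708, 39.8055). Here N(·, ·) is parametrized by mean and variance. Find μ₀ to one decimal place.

μ₀ = 359.5

With known observation variance, the Normal–Normal posterior has precision τ_n = τ₀ + n/σ² and mean μ_n = (τ₀μ₀ + (n/σ²)x̄)/τ_n.
Here τ₀ = 1/563.1 = 0.001776 and τ_data = 3/128.5 = 0.023346, so τ_n = 0.025122.
Rearranging for μ₀: μ₀ = (μ_n·τ_n − τ_data·x̄)/τ₀ = (475.5708·0.025122 − 0.023346·484.4) / 0.001776 = 0.638487/0.001776 ≈ 359.5.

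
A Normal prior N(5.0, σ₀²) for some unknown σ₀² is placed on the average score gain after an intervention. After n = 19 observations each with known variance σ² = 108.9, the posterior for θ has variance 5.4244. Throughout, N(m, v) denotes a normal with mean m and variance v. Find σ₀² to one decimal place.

For the Normal–Normal model with known σ², precisions add: τ_n = τ₀ + n/σ².
So 1/σ₀² = 1/5.4244 − 19/108.9 = 0.184352 − 0.174472 = 0.009880.
Hence σ₀² = 1/0.009880 ≈ 101.2.

σ₀² = 101.2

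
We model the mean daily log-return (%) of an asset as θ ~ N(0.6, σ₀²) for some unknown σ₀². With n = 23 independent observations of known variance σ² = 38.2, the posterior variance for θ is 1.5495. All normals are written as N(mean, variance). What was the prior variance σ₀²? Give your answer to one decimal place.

σ₀² = 23.1

Posterior precision equals prior precision plus data precision: 1/σ_n² = 1/σ₀² + n/σ².
So 1/σ₀² = 1/1.5495 − 23/38.2 = 0.645369 − 0.602094 = 0.043275.
Hence σ₀² = 1/0.043275 ≈ 23.1.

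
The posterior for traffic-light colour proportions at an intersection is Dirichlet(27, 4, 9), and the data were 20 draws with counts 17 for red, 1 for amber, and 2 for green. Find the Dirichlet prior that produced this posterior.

For a Dirichlet(α) prior with multinomial counts c, the posterior is Dirichlet(α + c) componentwise.
Subtract each count from the matching posterior parameter: 27−17=10, 4−1=3, 9−2=7.

Dirichlet(10, 3, 7)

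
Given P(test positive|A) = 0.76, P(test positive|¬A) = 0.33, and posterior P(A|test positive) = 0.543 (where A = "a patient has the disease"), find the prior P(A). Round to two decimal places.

P(A) = 0.34

In odds form, posterior odds = prior odds × likelihood ratio, so prior odds = posterior odds ÷ LR.
Posterior odds = 0.543/(1−0.543) = 1.1882. LR = 0.76/0.33 = 2.3030.
Prior odds = 1.1882/2.3030 = 0.5159, so P(A) = 0.5159/(1+0.5159) ≈ 0.34.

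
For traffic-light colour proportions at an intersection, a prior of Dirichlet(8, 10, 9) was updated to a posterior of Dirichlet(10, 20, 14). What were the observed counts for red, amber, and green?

counts (2, 10, 5)

For a Dirichlet(α) prior with multinomial counts c, the posterior is Dirichlet(α + c) componentwise.
Counts are posterior − prior componentwise: 10−8=2, 20−10=10, 14−9=5.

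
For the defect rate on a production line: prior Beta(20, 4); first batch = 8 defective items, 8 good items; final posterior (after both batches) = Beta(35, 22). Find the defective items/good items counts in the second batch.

7 defective items and 10 good items

Sequential conjugate updates are equivalent to a single update on the pooled data, so total successes = posterior α − prior α and total failures = posterior β − prior β.
Total across both batches: 35−20=15 defective items, 22−4=18 good items.
Subtract the first batch: 15−8=7 defective items and 18−8=10 good items.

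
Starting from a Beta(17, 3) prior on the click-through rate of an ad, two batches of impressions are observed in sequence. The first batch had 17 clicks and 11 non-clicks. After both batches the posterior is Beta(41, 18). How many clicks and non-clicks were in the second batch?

7 clicks and 4 non-clicks

Because Beta–binomial updating is additive in the counts, the combined data contributed (α_post−α_prior, β_post−β_prior) successes and failures.
Total across both batches: 41−17=24 clicks, 18−3=15 non-clicks.
Subtract the first batch: 24−17=7 clicks and 15−11=4 non-clicks.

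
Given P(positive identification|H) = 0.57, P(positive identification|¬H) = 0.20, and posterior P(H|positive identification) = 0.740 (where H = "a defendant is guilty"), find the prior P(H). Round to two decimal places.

In odds form, posterior odds = prior odds × likelihood ratio, so prior odds = posterior odds ÷ LR.
Posterior odds = 0.740/(1−0.740) = 2.8462. LR = 0.57/0.20 = 2.8500.
Prior odds = 2.8462/2.8500 = 0.9987, so P(H) = 0.9987/(1+0.9987) ≈ 0.50.

P(H) = 0.50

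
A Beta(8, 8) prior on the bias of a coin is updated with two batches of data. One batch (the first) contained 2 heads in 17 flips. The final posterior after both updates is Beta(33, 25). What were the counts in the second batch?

Because Beta–binomial updating is additive in the counts, the combined data contributed (α_post−α_prior, β_post−β_prior) successes and failures.
Total across both batches: 33−8=25 heads, 25−8=17 tails.
Subtract the first batch: 25−2=23 heads and 17−15=2 tails.

23 heads and 2 tails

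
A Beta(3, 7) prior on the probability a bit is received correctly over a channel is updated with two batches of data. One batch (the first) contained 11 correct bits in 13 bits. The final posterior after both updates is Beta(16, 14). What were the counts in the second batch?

2 correct bits and 5 errors

Sequential conjugate updates are equivalent to a single update on the pooled data, so total successes = posterior α − prior α and total failures = posterior β − prior β.
Total across both batches: 16−3=13 correct bits, 14−7=7 errors.
Subtract the first batch: 13−11=2 correct bits and 7−2=5 errors.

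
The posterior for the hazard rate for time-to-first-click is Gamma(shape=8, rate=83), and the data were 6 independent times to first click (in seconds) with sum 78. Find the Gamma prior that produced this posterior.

Gamma(shape=2, rate=5)

For an exponential likelihood with a Gamma(α, β) prior on the rate, n observations with total T give posterior Gamma(α+n, β+T).
So α = 8 − 6 = 2 and β = 83 − 78 = 5.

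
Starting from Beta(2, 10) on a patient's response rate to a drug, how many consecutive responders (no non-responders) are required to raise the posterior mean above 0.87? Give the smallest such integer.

k = 65

After k responders and 0 non-responders the posterior is Beta(2+k, 10), with mean (2+k)/(2+10+k).
Set (2+k)/(12+k) > 0.87 and solve: k > (0.87·12 − 2)/(1 − 0.87) = 64.923.
The smallest integer exceeding 64.923 is 65.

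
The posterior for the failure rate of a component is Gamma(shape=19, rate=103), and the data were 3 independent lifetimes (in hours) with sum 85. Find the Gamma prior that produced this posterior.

For an exponential likelihood with a Gamma(α, β) prior on the rate, n observations with total T give posterior Gamma(α+n, β+T).
So α = 19 − 3 = 16 and β = 103 − 85 = 18.

Gamma(shape=16, rate=18)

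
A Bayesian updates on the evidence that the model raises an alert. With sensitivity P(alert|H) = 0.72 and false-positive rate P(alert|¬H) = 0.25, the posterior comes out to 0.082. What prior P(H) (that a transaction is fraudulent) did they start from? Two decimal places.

In odds form, posterior odds = prior odds × likelihood ratio, so prior odds = posterior odds ÷ LR.
Posterior odds = 0.082/(1−0.082) = 0.0893. LR = 0.72/0.25 = 2.8800.
Prior odds = 0.0893/2.8800 = 0.0310, so P(H) = 0.0310/(1+0.0310) ≈ 0.03.

P(H) = 0.03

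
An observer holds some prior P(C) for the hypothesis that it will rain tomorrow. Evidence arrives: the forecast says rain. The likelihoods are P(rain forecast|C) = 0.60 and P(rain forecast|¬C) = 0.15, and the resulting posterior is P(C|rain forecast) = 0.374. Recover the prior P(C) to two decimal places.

Bayes' rule in odds form gives O(C|E) = O(C)·[P(E|C)/P(E|¬C)], hence O(C) = O(C|E)/LR.
Posterior odds = 0.374/(1−0.374) = 0.5974. LR = 0.60/0.15 = 4.0000.
Prior odds = 0.5974/4.0000 = 0.1494, so P(C) = 0.1494/(1+0.1494) ≈ 0.13.

P(C) = 0.13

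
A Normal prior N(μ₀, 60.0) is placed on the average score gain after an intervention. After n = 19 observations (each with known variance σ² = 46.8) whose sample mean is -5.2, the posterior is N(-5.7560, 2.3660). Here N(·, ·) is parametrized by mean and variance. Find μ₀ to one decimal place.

The posterior mean is a precision-weighted average: μ_n = (τ₀μ₀ + τ_data·x̄)/(τ₀+τ_data), with τ₀=1/σ₀² and τ_data=n/σ².
Here τ₀ = 1/60.0 = 0.016667 and τ_data = 19/46.8 = 0.405983, so τ_n = 0.422650.
Rearranging for μ₀: μ₀ = (μ_n·τ_n − τ_data·x̄)/τ₀ = (-5.7560·0.422650 − 0.405983·-5.2) / 0.016667 = -0.321662/0.016667 ≈ -19.3.

μ₀ = -19.3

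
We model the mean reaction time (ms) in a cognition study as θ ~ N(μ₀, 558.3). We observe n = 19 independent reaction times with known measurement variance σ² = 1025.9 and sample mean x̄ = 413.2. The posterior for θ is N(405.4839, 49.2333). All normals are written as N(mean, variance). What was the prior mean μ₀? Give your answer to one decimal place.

With known observation variance, the Normal–Normal posterior has precision τ_n = τ₀ + n/σ² and mean μ_n = (τ₀μ₀ + (n/σ²)x̄)/τ_n.
Here τ₀ = 1/558.3 = 0.001791 and τ_data = 19/1025.9 = 0.018520, so τ_n = 0.020311.
Rearranging for μ₀: μ₀ = (μ_n·τ_n − τ_data·x̄)/τ₀ = (405.4839·0.020311 − 0.018520·413.2) / 0.001791 = 0.583319/0.001791 ≈ 325.7.

μ₀ = 325.7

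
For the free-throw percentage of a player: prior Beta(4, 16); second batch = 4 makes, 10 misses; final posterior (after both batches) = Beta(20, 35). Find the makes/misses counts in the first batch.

12 makes and 9 misses

Because Beta–binomial updating is additive in the counts, the combined data contributed (α_post−α_prior, β_post−β_prior) successes and failures.
Total across both batches: 20−4=16 makes, 35−16=19 misses.
Subtract the second batch: 16−4=12 makes and 19−10=9 misses.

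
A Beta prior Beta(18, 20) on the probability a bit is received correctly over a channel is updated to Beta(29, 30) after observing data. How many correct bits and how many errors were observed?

Beta is conjugate to the binomial likelihood: posterior = Beta(a+s, b+f).
Match parameters: s=29−18=11, f=30−20=10.

11 correct bits and 10 errors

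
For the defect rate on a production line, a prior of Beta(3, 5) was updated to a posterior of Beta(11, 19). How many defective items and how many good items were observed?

Under Beta–binomial conjugacy the posterior parameters are (a+s, b+f).
So s = 11 − 3 = 8 and f = 19 − 5 = 14.

8 defective items and 14 good items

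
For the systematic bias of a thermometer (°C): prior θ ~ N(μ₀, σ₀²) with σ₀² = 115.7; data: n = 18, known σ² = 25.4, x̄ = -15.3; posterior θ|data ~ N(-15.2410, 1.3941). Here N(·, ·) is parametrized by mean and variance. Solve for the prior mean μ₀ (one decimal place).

μ₀ = -10.4

The posterior mean is a precision-weighted average: μ_n = (τ₀μ₀ + τ_data·x̄)/(τ₀+τ_data), with τ₀=1/σ₀² and τ_data=n/σ².
Here τ₀ = 1/115.7 = 0.008643 and τ_data = 18/25.4 = 0.708661, so τ_n = 0.717304.
Rearranging for μ₀: μ₀ = (μ_n·τ_n − τ_data·x̄)/τ₀ = (-15.2410·0.717304 − 0.708661·-15.3) / 0.008643 = -0.089917/0.008643 ≈ -10.4.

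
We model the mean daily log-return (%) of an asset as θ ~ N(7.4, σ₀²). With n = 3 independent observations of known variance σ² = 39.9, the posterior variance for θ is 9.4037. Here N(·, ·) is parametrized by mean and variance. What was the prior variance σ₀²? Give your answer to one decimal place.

σ₀² = 32.1

Posterior precision equals prior precision plus data precision: 1/σ_n² = 1/σ₀² + n/σ².
So 1/σ₀² = 1/9.4037 − 3/39.9 = 0.106341 − 0.075188 = 0.031153.
Hence σ₀² = 1/0.031153 ≈ 32.1.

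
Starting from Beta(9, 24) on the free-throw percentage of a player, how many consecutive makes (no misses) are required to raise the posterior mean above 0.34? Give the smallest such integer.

k = 4

After k makes and 0 misses the posterior is Beta(9+k, 24), with mean (9+k)/(9+24+k).
Set (9+k)/(33+k) > 0.34 and solve: k > (0.34·33 − 9)/(1 − 0.34) = 3.364.
The smallest integer exceeding 3.364 is 4, and checking k=4: (13)/(37) = 0.3514 > 0.34.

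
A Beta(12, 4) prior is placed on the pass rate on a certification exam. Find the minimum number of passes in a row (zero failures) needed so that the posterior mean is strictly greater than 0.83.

k = 8

After k passes and 0 failures the posterior is Beta(12+k, 4), with mean (12+k)/(12+4+k).
Set (12+k)/(16+k) > 0.83 and solve: k > (0.83·16 − 12)/(1 − 0.83) = 7.529.
The smallest integer exceeding 7.529 is 8.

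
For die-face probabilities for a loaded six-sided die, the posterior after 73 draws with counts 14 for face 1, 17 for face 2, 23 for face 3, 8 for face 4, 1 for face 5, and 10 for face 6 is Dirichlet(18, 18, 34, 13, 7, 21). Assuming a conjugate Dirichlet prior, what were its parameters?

Dirichlet(4, 1, 11, 5, 6, 11)

For a Dirichlet(α) prior with multinomial counts c, the posterior is Dirichlet(α + c) componentwise.
Subtract each count from the matching posterior parameter: 18−14=4, 18−17=1, 34−23=11, 13−8=5, 7−1=6, 21−10=11.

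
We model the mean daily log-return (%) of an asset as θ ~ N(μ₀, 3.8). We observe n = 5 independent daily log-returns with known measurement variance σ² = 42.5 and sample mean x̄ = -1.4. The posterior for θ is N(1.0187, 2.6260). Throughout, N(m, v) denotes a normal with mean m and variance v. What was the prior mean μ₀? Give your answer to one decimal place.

The posterior mean is a precision-weighted average: μ_n = (τ₀μ₀ + τ_data·x̄)/(τ₀+τ_data), with τ₀=1/σ₀² and τ_data=n/σ².
Here τ₀ = 1/3.8 = 0.263158 and τ_data = 5/42.5 = 0.117647, so τ_n = 0.380805.
Rearranging for μ₀: μ₀ = (μ_n·τ_n − τ_data·x̄)/τ₀ = (1.0187·0.380805 − 0.117647·-1.4) / 0.263158 = 0.552632/0.263158 ≈ 2.1.

μ₀ = 2.1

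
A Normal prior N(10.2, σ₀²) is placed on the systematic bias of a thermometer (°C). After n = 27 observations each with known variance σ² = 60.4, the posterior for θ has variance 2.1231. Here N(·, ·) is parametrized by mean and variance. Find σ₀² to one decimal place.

σ₀² = 41.7

For the Normal–Normal model with known σ², precisions add: τ_n = τ₀ + n/σ².
So 1/σ₀² = 1/2.1231 − 27/60.4 = 0.471009 − 0.447020 = 0.023989.
Hence σ₀² = 1/0.023989 ≈ 41.7.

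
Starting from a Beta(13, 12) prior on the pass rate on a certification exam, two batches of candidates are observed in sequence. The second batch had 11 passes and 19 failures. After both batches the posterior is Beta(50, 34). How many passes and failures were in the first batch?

Because Beta–binomial updating is additive in the counts, the combined data contributed (α_post−α_prior, β_post−β_prior) successes and failures.
Total across both batches: 50−13=37 passes, 34−12=22 failures.
Subtract the second batch: 37−11=26 passes and 22−19=3 failures.

26 passes and 3 failures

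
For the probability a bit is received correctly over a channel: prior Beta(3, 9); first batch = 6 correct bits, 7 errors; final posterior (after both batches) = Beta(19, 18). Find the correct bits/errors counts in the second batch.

10 correct bits and 2 errors

Because Beta–binomial updating is additive in the counts, the combined data contributed (α_post−α_prior, β_post−β_prior) successes and failures.
Total across both batches: 19−3=16 correct bits, 18−9=9 errors.
Subtract the first batch: 16−6=10 correct bits and 9−7=2 errors.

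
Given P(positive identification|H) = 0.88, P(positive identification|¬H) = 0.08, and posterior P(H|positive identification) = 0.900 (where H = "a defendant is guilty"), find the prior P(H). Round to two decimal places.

P(H) = 0.45

Bayes' rule in odds form gives O(H|E) = O(H)·[P(E|H)/P(E|¬H)], hence O(H) = O(H|E)/LR.
Posterior odds = 0.900/(1−0.900) = 9.0000. LR = 0.88/0.08 = 11.0000.
Prior odds = 9.0000/11.0000 = 0.8182, so P(H) = 0.8182/(1+0.8182) ≈ 0.45.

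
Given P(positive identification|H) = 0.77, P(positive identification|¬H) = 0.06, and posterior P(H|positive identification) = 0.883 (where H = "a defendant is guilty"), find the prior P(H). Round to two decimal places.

P(H) = 0.37

Bayes' rule in odds form gives O(H|E) = O(H)·[P(E|H)/P(E|¬H)], hence O(H) = O(H|E)/LR.
Posterior odds = 0.883/(1−0.883) = 7.5470. LR = 0.77/0.06 = 12.8333.
Prior odds = 7.5470/12.8333 = 0.5881, so P(H) = 0.5881/(1+0.5881) ≈ 0.37.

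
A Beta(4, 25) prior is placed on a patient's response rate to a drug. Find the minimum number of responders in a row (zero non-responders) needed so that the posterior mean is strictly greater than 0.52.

k = 24

After k responders and 0 non-responders the posterior is Beta(4+k, 25), with mean (4+k)/(4+25+k).
Set (4+k)/(29+k) > 0.52 and solve: k > (0.52·29 − 4)/(1 − 0.52) = 23.083.
The smallest integer exceeding 23.083 is 24.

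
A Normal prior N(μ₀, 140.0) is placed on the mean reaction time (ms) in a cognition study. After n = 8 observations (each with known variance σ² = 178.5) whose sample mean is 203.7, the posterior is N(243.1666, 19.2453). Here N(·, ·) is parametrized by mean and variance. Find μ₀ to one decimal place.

μ₀ = 490.8

With known observation variance, the Normal–Normal posterior has precision τ_n = τ₀ + n/σ² and mean μ_n = (τ₀μ₀ + (n/σ²)x̄)/τ_n.
Here τ₀ = 1/140.0 = 0.007143 and τ_data = 8/178.5 = 0.044818, so τ_n = 0.051961.
Rearranging for μ₀: μ₀ = (μ_n·τ_n − τ_data·x̄)/τ₀ = (243.1666·0.051961 − 0.044818·203.7) / 0.007143 = 3.505753/0.007143 ≈ 490.8.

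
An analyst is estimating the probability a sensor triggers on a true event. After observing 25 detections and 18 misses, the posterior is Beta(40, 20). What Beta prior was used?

Beta(15, 2)

Beta is conjugate to the binomial likelihood: posterior = Beta(α+s, β+f).
So α = 40 − 25 = 15 and β = 20 − 18 = 2.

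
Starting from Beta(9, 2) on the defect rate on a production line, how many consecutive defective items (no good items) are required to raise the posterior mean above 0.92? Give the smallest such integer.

k = 15

After k defective items and 0 good items the posterior is Beta(9+k, 2), with mean (9+k)/(9+2+k).
Set (9+k)/(11+k) > 0.92 and solve: k > (0.92·11 − 9)/(1 − 0.92) = 14.000.
The smallest integer exceeding 14.000 is 15.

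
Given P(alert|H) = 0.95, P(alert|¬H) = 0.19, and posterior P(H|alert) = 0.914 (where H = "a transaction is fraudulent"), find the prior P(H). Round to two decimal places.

P(H) = 0.68

In odds form, posterior odds = prior odds × likelihood ratio, so prior odds = posterior odds ÷ LR.
Posterior odds = 0.914/(1−0.914) = 10.6279. LR = 0.95/0.19 = 5.0000.
Prior odds = 10.6279/5.0000 = 2.1256, so P(H) = 2.1256/(1+2.1256) ≈ 0.68.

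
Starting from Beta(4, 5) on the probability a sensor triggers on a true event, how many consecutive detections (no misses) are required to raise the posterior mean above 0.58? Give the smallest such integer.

k = 3

After k detections and 0 misses the posterior is Beta(4+k, 5), with mean (4+k)/(4+5+k).
Set (4+k)/(9+k) > 0.58 and solve: k > (0.58·9 − 4)/(1 − 0.58) = 2.905.
The smallest integer exceeding 2.905 is 3, and checking k=3: (7)/(12) = 0.5833 > 0.58.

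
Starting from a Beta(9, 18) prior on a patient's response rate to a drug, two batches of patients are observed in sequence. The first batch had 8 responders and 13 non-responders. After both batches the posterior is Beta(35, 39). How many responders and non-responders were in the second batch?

18 responders and 8 non-responders

Because Beta–binomial updating is additive in the counts, the combined data contributed (α_post−α_prior, β_post−β_prior) successes and failures.
Total across both batches: 35−9=26 responders, 39−18=21 non-responders.
Subtract the first batch: 26−8=18 responders and 21−13=8 non-responders.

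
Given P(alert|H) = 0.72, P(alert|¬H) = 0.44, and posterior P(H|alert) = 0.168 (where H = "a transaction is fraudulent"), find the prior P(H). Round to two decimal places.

In odds form, posterior odds = prior odds × likelihood ratio, so prior odds = posterior odds ÷ LR.
Posterior odds = 0.168/(1−0.168) = 0.2019. LR = 0.72/0.44 = 1.6364.
Prior odds = 0.2019/1.6364 = 0.1234, so P(H) = 0.1234/(1+0.1234) ≈ 0.11.

P(H) = 0.11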